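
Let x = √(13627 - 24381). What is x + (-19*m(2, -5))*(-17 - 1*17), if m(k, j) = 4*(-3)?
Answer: -7752 + I*√10754 ≈ -7752.0 + 103.7*I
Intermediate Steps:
m(k, j) = -12
x = I*√10754 (x = √(-10754) = I*√10754 ≈ 103.7*I)
x + (-19*m(2, -5))*(-17 - 1*17) = I*√10754 + (-19*(-12))*(-17 - 1*17) = I*√10754 + 228*(-17 - 17) = I*√10754 + 228*(-34) = I*√10754 - 7752 = -7752 + I*√10754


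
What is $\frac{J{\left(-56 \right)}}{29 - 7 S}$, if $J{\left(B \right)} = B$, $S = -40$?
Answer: $- \frac{56}{309} \approx -0.18123$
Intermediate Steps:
$\frac{J{\left(-56 \right)}}{29 - 7 S} = - \frac{56}{29 - -280} = - \frac{56}{29 + 280} = - \frac{56}{309}$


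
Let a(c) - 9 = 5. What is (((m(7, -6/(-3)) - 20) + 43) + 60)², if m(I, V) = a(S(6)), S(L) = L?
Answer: 9409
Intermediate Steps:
a(c) = 14 (a(c) = 9 + 5 = 14)
m(I, V) = 14
(((m(7, -6/(-3)) - 20) + 43) + 60)² = (((14 - 20) + 43) + 60)² = ((-6 + 43) + 60)² = (37 + 60)² = 97² = 9409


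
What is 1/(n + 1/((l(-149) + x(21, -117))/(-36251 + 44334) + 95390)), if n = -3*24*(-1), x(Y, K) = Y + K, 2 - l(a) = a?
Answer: 771037425/55514702683 ≈ 0.013889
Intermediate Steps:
l(a) = 2 - a
x(Y, K) = K + Y
n = 72 (n = -72*(-1) = 72)
1/(n + 1/((l(-149) + x(21, -117))/(-36251 + 44334) + 95390)) = 1/(72 + 1/(((2 - 1*(-149)) + (-117 + 21))/(-36251 + 44334) + 95390)) = 1/(72 + 1/(((2 + 149) - 96)/8083 + 95390)) = 1/(72 + 1/((151 - 96)*(1/8083) + 95390)) = 1/(72 + 1/(55*(1/8083) + 95390)) = 1/(72 + 1/(55/8083 + 95390)) = 1/(72 + 1/(771037425/8083)) = 1/(72 + 8083/771037425) = 1/(55514702683/771037425) = 771037425/55514702683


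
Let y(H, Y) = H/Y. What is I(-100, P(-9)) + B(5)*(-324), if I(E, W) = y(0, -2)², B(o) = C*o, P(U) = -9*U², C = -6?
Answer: 9720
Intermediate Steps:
B(o) = -6*o
I(E, W) = 0 (I(E, W) = (0/(-2))² = (0*(-½))² = 0² = 0)
I(-100, P(-9)) + B(5)*(-324) = 0 - 6*5*(-324) = 0 - 30*(-324) = 0 + 9720 = 9720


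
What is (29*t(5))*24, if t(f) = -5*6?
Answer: -20880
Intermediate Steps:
t(f) = -30
(29*t(5))*24 = (29*(-30))*24 = -870*24 = -20880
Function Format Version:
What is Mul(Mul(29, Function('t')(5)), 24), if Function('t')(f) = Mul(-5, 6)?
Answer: -20880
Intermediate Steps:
Function('t')(f) = -30
Mul(Mul(29, Function('t')(5)), 24) = Mul(Mul(29, -30), 24) = Mul(-870, 24) = -20880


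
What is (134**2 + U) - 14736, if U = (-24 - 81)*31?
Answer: -35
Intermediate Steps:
U = -3255 (U = -105*31 = -3255)
(134**2 + U) - 14736 = (134**2 - 3255) - 14736 = (17956 - 3255) - 14736 = 14701 - 14736 = -35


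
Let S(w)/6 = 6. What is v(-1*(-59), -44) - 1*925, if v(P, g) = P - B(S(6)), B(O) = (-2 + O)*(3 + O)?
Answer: -2192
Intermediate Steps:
S(w) = 36 (S(w) = 6*6 = 36)
v(P, g) = -1326 + P (v(P, g) = P - (-6 + 36 + 36²) = P - (-6 + 36 + 1296) = P - 1*1326 = P - 1326 = -1326 + P)
v(-1*(-59), -44) - 1*925 = (-1326 - 1*(-59)) - 1*925 = (-1326 + 59) - 925 = -1267 - 925 = -2192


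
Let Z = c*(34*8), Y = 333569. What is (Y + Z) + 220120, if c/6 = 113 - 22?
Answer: 702201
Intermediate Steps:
c = 546 (c = 6*(113 - 22) = 6*91 = 546)
Z = 148512 (Z = 546*(34*8) = 546*272 = 148512)
(Y + Z) + 220120 = (333569 + 148512) + 220120 = 482081 + 220120 = 702201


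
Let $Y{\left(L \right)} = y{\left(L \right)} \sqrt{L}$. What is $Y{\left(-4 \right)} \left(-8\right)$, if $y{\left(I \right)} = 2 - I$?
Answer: $- 96 i \approx - 96.0 i$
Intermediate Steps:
$Y{\left(L \right)} = \sqrt{L} \left(2 - L\right)$ ($Y{\left(L \right)} = \left(2 - L\right) \sqrt{L} = \sqrt{L} \left(2 - L\right)$)
$Y{\left(-4 \right)} \left(-8\right) = \sqrt{-4} \left(2 - -4\right) \left(-8\right) = 2 i \left(2 + 4\right) \left(-8\right) = 2 i 6 \left(-8\right) = 12 i \left(-8\right) = - 96 i$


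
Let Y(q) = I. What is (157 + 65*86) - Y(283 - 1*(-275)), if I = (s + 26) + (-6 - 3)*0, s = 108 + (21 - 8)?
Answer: 5600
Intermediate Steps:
s = 121 (s = 108 + 13 = 121)
I = 147 (I = (121 + 26) + (-6 - 3)*0 = 147 - 9*0 = 147 + 0 = 147)
Y(q) = 147
(157 + 65*86) - Y(283 - 1*(-275)) = (157 + 65*86) - 1*147 = (157 + 5590) - 147 = 5747 - 147 = 5600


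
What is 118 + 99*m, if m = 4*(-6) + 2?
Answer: -2060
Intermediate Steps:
m = -22 (m = -24 + 2 = -22)
118 + 99*m = 118 + 99*(-22) = 118 - 2178 = -2060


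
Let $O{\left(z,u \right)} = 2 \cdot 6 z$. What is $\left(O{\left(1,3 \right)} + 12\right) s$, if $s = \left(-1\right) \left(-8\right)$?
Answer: $192$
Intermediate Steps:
$s = 8$
$O{\left(z,u \right)} = 12 z$
$\left(O{\left(1,3 \right)} + 12\right) s = \left(12 \cdot 1 + 12\right) 8 = \left(12 + 12\right) 8 = 24 \cdot 8 = 192$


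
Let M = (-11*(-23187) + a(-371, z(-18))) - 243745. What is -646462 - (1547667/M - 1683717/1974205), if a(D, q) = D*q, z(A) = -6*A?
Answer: -36696698402592973/56770238980 ≈ -6.4641e+5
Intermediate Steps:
M = -28756 (M = (-11*(-23187) - (-2226)*(-18)) - 243745 = (255057 - 371*108) - 243745 = (255057 - 40068) - 243745 = 214989 - 243745 = -28756)
-646462 - (1547667/M - 1683717/1974205) = -646462 - (1547667/(-28756) - 1683717/1974205) = -646462 - (1547667*(-1/28756) - 1683717*1/1974205) = -646462 - (-1547667/28756 - 1683717/1974205) = -646462 - 1*(-3103828895787/56770238980) = -646462 + 3103828895787/56770238980 = -36696698402592973/56770238980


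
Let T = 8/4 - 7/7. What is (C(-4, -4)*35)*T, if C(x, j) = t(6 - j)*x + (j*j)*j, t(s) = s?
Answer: -3640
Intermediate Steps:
T = 1 (T = 8*(¼) - 7*⅐ = 2 - 1 = 1)
C(x, j) = j³ + x*(6 - j) (C(x, j) = (6 - j)*x + (j*j)*j = x*(6 - j) + j²*j = x*(6 - j) + j³ = j³ + x*(6 - j))
(C(-4, -4)*35)*T = (((-4)³ - 1*(-4)*(-6 - 4))*35)*1 = ((-64 - 1*(-4)*(-10))*35)*1 = ((-64 - 40)*35)*1 = -104*35*1 = -3640*1 = -3640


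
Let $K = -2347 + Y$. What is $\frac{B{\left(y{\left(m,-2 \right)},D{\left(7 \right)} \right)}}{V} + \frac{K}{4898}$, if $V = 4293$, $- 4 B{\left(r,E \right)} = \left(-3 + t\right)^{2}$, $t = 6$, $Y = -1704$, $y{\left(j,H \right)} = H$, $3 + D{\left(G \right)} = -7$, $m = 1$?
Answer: $- \frac{3867103}{4672692} \approx -0.8276$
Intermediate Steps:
$D{\left(G \right)} = -10$ ($D{\left(G \right)} = -3 - 7 = -10$)
$B{\left(r,E \right)} = - \frac{9}{4}$ ($B{\left(r,E \right)} = - \frac{\left(-3 + 6\right)^{2}}{4} = - \frac{3^{2}}{4} = \left(- \frac{1}{4}\right) 9 = - \frac{9}{4}$)
$K = -4051$ ($K = -2347 - 1704 = -4051$)
$\frac{B{\left(y{\left(m,-2 \right)},D{\left(7 \right)} \right)}}{V} + \frac{K}{4898} = - \frac{9}{4 \cdot 4293} - \frac{4051}{4898} = \left(- \frac{9}{4}\right) \frac{1}{4293} - \frac{4051}{4898} = - \frac{1}{1908} - \frac{4051}{4898} = - \frac{3867103}{4672692}$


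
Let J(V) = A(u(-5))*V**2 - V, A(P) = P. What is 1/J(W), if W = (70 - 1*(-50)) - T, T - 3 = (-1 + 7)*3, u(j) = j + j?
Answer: -1/98109 ≈ -1.0193e-5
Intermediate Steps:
u(j) = 2*j
T = 21 (T = 3 + (-1 + 7)*3 = 3 + 6*3 = 3 + 18 = 21)
W = 99 (W = (70 - 1*(-50)) - 1*21 = (70 + 50) - 21 = 120 - 21 = 99)
J(V) = -V - 10*V**2 (J(V) = (2*(-5))*V**2 - V = -10*V**2 - V = -V - 10*V**2)
1/J(W) = 1/(-1*99*(1 + 10*99)) = 1/(-1*99*(1 + 990)) = 1/(-1*99*991) = 1/(-98109) = -1/98109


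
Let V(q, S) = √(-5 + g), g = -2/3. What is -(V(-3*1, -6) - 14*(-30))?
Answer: -420 - I*√51/3 ≈ -420.0 - 2.3805*I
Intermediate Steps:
g = -⅔ (g = -2*⅓ = -⅔ ≈ -0.66667)
V(q, S) = I*√51/3 (V(q, S) = √(-5 - ⅔) = √(-17/3) = I*√51/3)
-(V(-3*1, -6) - 14*(-30)) = -(I*√51/3 - 14*(-30)) = -(I*√51/3 + 420) = -(420 + I*√51/3) = -420 - I*√51/3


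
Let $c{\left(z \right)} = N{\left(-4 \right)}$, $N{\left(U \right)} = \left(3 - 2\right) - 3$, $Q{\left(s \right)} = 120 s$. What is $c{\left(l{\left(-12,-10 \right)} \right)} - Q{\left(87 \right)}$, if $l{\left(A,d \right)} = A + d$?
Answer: $-10442$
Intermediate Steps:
$N{\left(U \right)} = -2$ ($N{\left(U \right)} = 1 - 3 = -2$)
$c{\left(z \right)} = -2$
$c{\left(l{\left(-12,-10 \right)} \right)} - Q{\left(87 \right)} = -2 - 120 \cdot 87 = -2 - 10440 = -10442$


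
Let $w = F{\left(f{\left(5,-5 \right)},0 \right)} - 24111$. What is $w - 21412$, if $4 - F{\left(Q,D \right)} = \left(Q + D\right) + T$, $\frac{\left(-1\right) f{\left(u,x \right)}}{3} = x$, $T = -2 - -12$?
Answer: $-45544$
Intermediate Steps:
$T = 10$ ($T = -2 + 12 = 10$)
$f{\left(u,x \right)} = - 3 x$
$F{\left(Q,D \right)} = -6 - D - Q$ ($F{\left(Q,D \right)} = 4 - \left(\left(Q + D\right) + 10\right) = 4 - \left(\left(D + Q\right) + 10\right) = 4 - \left(10 + D + Q\right) = -6 - D - Q$)
$w = -24132$ ($w = \left(-6 - 0 - \left(-3\right) \left(-5\right)\right) - 24111 = \left(-6 + 0 - 15\right) - 24111 = -21 - 24111 = -24132$)
$w - 21412 = -24132 - 21412 = -45544$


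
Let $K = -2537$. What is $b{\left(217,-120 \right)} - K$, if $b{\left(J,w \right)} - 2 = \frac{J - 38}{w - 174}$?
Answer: $\frac{746287}{294} \approx 2538.4$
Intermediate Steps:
$b{\left(J,w \right)} = 2 + \frac{-38 + J}{-174 + w}$ ($b{\left(J,w \right)} = 2 + \frac{J - 38}{w - 174} = 2 + \frac{-38 + J}{-174 + w}$)
$b{\left(217,-120 \right)} - K = \frac{-386 + 217 + 2 \left(-120\right)}{-174 - 120} - -2537 = \frac{-386 + 217 - 240}{-294} + 2537 = \left(- \frac{1}{294}\right) \left(-409\right) + 2537 = \frac{409}{294} + 2537 = \frac{746287}{294}$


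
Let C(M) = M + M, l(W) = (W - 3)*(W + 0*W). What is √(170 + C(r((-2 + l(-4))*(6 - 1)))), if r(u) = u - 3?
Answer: 2*√106 ≈ 20.591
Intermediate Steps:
l(W) = W*(-3 + W) (l(W) = (-3 + W)*(W + 0) = (-3 + W)*W = W*(-3 + W))
r(u) = -3 + u
C(M) = 2*M
√(170 + C(r((-2 + l(-4))*(6 - 1)))) = √(170 + 2*(-3 + (-2 - 4*(-3 - 4))*(6 - 1))) = √(170 + 2*(-3 + (-2 - 4*(-7))*5)) = √(170 + 2*(-3 + (-2 + 28)*5)) = √(170 + 2*(-3 + 26*5)) = √(170 + 2*(-3 + 130)) = √(170 + 2*127) = √(170 + 254) = √424 = 2*√106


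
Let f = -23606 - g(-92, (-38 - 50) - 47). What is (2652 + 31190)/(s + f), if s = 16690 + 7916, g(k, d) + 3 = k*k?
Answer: -33842/7461 ≈ -4.5359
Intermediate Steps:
g(k, d) = -3 + k² (g(k, d) = -3 + k*k = -3 + k²)
f = -32067 (f = -23606 - (-3 + (-92)²) = -23606 - (-3 + 8464) = -23606 - 1*8461 = -23606 - 8461 = -32067)
s = 24606
(2652 + 31190)/(s + f) = (2652 + 31190)/(24606 - 32067) = 33842/(-7461) = 33842*(-1/7461) = -33842/7461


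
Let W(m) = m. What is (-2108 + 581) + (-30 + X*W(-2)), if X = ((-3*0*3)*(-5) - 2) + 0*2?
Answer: -1553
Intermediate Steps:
X = -2 (X = ((0*3)*(-5) - 2) + 0 = (0*(-5) - 2) + 0 = (0 - 2) + 0 = -2 + 0 = -2)
(-2108 + 581) + (-30 + X*W(-2)) = (-2108 + 581) + (-30 - 2*(-2)) = -1527 + (-30 + 4) = -1527 - 26 = -1553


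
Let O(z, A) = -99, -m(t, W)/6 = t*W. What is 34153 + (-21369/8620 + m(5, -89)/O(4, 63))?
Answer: 9706785403/284460 ≈ 34124.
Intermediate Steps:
m(t, W) = -6*W*t (m(t, W) = -6*t*W = -6*W*t)
34153 + (-21369/8620 + m(5, -89)/O(4, 63)) = 34153 + (-21369/8620 - 6*(-89)*5/(-99)) = 34153 + (-21369*1/8620 + 2670*(-1/99)) = 34153 + (-21369/8620 - 890/33) = 34153 - 8376977/284460 = 9706785403/284460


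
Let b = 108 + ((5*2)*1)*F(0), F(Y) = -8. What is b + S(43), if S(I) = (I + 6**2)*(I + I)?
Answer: 6822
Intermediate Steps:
S(I) = 2*I*(36 + I) (S(I) = (I + 36)*(2*I) = (36 + I)*(2*I) = 2*I*(36 + I))
b = 28 (b = 108 + ((5*2)*1)*(-8) = 108 + (10*1)*(-8) = 108 + 10*(-8) = 108 - 80 = 28)
b + S(43) = 28 + 2*43*(36 + 43) = 28 + 2*43*79 = 28 + 6794 = 6822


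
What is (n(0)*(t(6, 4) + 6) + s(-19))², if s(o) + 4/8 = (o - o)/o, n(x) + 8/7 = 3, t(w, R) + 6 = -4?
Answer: 12321/196 ≈ 62.862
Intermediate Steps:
t(w, R) = -10 (t(w, R) = -6 - 4 = -10)
n(x) = 13/7 (n(x) = -8/7 + 3 = 13/7)
s(o) = -½ (s(o) = -½ + (o - o)/o = -½ + 0/o = -½ + 0 = -½)
(n(0)*(t(6, 4) + 6) + s(-19))² = (13*(-10 + 6)/7 - ½)² = ((13/7)*(-4) - ½)² = (-52/7 - ½)² = (-111/14)² = 12321/196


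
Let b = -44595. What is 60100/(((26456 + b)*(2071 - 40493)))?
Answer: 30050/348468329 ≈ 8.6235e-5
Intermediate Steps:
60100/(((26456 + b)*(2071 - 40493))) = 60100/(((26456 - 44595)*(2071 - 40493))) = 60100/((-18139*(-38422))) = 60100/696936658 = 60100*(1/696936658) = 30050/348468329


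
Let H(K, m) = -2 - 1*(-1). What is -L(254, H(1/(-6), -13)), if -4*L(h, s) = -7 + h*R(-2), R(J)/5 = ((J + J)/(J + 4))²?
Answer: 5073/4 ≈ 1268.3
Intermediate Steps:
R(J) = 20*J²/(4 + J)² (R(J) = 5*((J + J)/(J + 4))² = 5*((2*J)/(4 + J))² = 5*(2*J/(4 + J))² = 5*(4*J²/(4 + J)²) = 20*J²/(4 + J)²)
H(K, m) = -1 (H(K, m) = -2 + 1 = -1)
L(h, s) = 7/4 - 5*h (L(h, s) = -(-7 + h*(20*(-2)²/(4 - 2)²))/4 = -(-7 + h*(20*4/2²))/4 = -(-7 + h*(20*4*(¼)))/4 = -(-7 + h*20)/4 = -(-7 + 20*h)/4 = 7/4 - 5*h)
-L(254, H(1/(-6), -13)) = -(7/4 - 5*254) = -(7/4 - 1270) = -1*(-5073/4) = 5073/4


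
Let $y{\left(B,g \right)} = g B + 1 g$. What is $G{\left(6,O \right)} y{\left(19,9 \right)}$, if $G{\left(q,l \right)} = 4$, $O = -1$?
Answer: $720$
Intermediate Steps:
$y{\left(B,g \right)} = g + B g$ ($y{\left(B,g \right)} = B g + g = g + B g$)
$G{\left(6,O \right)} y{\left(19,9 \right)} = 4 \cdot 9 \left(1 + 19\right) = 4 \cdot 9 \cdot 20 = 4 \cdot 180 = 720$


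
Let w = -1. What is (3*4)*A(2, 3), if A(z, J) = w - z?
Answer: -36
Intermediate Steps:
A(z, J) = -1 - z
(3*4)*A(2, 3) = (3*4)*(-1 - 1*2) = 12*(-1 - 2) = 12*(-3) = -36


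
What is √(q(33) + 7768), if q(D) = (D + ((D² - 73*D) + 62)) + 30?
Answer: √6573 ≈ 81.074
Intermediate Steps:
q(D) = 92 + D² - 72*D (q(D) = (D + (62 + D² - 73*D)) + 30 = (62 + D² - 72*D) + 30 = 92 + D² - 72*D)
√(q(33) + 7768) = √((92 + 33² - 72*33) + 7768) = √((92 + 1089 - 2376) + 7768) = √(-1195 + 7768) = √6573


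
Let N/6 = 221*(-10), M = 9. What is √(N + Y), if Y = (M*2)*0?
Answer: 2*I*√3315 ≈ 115.15*I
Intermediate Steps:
N = -13260 (N = 6*(221*(-10)) = 6*(-2210) = -13260)
Y = 0 (Y = (9*2)*0 = 18*0 = 0)
√(N + Y) = √(-13260 + 0) = √(-13260) = 2*I*√3315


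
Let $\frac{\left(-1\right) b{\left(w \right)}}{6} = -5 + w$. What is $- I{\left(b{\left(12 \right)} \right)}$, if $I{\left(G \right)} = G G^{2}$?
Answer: $74088$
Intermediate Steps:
$b{\left(w \right)} = 30 - 6 w$ ($b{\left(w \right)} = - 6 \left(-5 + w\right) = 30 - 6 w$)
$I{\left(G \right)} = G^{3}$
$- I{\left(b{\left(12 \right)} \right)} = - \left(30 - 72\right)^{3} = - \left(-42\right)^{3} = \left(-1\right) \left(-74088\right) = 74088$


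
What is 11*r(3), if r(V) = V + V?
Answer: 66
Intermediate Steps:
r(V) = 2*V
11*r(3) = 11*(2*3) = 11*6 = 66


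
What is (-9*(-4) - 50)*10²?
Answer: -1400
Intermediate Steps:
(-9*(-4) - 50)*10² = (36 - 50)*100 = -14*100 = -1400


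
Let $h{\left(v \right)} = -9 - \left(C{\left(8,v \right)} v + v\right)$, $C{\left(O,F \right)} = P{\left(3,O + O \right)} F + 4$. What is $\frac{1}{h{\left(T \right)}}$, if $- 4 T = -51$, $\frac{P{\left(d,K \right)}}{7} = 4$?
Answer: $- \frac{2}{9249} \approx -0.00021624$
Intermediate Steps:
$P{\left(d,K \right)} = 28$ ($P{\left(d,K \right)} = 7 \cdot 4 = 28$)
$T = \frac{51}{4}$ ($T = \left(- \frac{1}{4}\right) \left(-51\right) = \frac{51}{4} \approx 12.75$)
$C{\left(O,F \right)} = 4 + 28 F$ ($C{\left(O,F \right)} = 28 F + 4 = 4 + 28 F$)
$h{\left(v \right)} = -9 - v - v \left(4 + 28 v\right)$ ($h{\left(v \right)} = -9 - \left(\left(4 + 28 v\right) v + v\right) = -9 - \left(v \left(4 + 28 v\right) + v\right) = -9 - \left(v + v \left(4 + 28 v\right)\right) = -9 - v - v \left(4 + 28 v\right)$)
$\frac{1}{h{\left(T \right)}} = \frac{1}{-9 - 28 \left(\frac{51}{4}\right)^{2} - \frac{255}{4}} = \frac{1}{-9 - \frac{18207}{4} - \frac{255}{4}} = \frac{1}{- \frac{9249}{2}} = - \frac{2}{9249}$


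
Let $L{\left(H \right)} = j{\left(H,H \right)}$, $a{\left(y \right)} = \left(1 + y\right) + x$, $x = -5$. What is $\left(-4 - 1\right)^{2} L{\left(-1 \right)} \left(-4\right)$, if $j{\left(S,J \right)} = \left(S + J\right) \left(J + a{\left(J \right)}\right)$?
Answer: $-1200$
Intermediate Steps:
$a{\left(y \right)} = -4 + y$ ($a{\left(y \right)} = \left(1 + y\right) - 5 = -4 + y$)
$j{\left(S,J \right)} = \left(-4 + 2 J\right) \left(J + S\right)$ ($j{\left(S,J \right)} = \left(S + J\right) \left(J + \left(-4 + J\right)\right) = \left(J + S\right) \left(-4 + 2 J\right) = \left(-4 + 2 J\right) \left(J + S\right)$)
$L{\left(H \right)} = - 8 H + 4 H^{2}$ ($L{\left(H \right)} = - 4 H - 4 H + 2 H^{2} + 2 H H = - 4 H - 4 H + 2 H^{2} + 2 H^{2} = - 8 H + 4 H^{2}$)
$\left(-4 - 1\right)^{2} L{\left(-1 \right)} \left(-4\right) = \left(-4 - 1\right)^{2} \cdot 4 \left(-1\right) \left(-2 - 1\right) \left(-4\right) = \left(-5\right)^{2} \cdot 4 \left(-1\right) \left(-3\right) \left(-4\right) = 25 \cdot 12 \left(-4\right) = 300 \left(-4\right) = -1200$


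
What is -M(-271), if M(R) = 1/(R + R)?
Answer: 1/542 ≈ 0.0018450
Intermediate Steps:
M(R) = 1/(2*R)
-M(-271) = -1/(2*(-271)) = -(-1)/(2*271) = -1*(-1/542) = 1/542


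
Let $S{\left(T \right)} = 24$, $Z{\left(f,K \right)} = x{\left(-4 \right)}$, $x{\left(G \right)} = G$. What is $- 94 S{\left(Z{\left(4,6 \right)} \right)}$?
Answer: $-2256$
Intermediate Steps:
$Z{\left(f,K \right)} = -4$
$- 94 S{\left(Z{\left(4,6 \right)} \right)} = \left(-94\right) 24 = -2256$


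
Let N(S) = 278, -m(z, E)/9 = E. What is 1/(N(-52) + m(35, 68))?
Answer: -1/334 ≈ -0.0029940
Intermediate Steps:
m(z, E) = -9*E
1/(N(-52) + m(35, 68)) = 1/(278 - 9*68) = 1/(278 - 612) = 1/(-334) = -1/334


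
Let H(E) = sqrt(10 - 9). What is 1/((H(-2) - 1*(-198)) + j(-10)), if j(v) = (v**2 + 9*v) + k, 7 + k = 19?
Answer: 1/221 ≈ 0.0045249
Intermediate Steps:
k = 12 (k = -7 + 19 = 12)
H(E) = 1 (H(E) = sqrt(1) = 1)
j(v) = 12 + v**2 + 9*v (j(v) = (v**2 + 9*v) + 12 = 12 + v**2 + 9*v)
1/((H(-2) - 1*(-198)) + j(-10)) = 1/((1 - 1*(-198)) + (12 + (-10)**2 + 9*(-10))) = 1/((1 + 198) + (12 + 100 - 90)) = 1/(199 + 22) = 1/221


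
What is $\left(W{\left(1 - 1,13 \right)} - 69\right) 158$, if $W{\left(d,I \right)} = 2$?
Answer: $-10586$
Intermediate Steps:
$\left(W{\left(1 - 1,13 \right)} - 69\right) 158 = \left(2 - 69\right) 158 = \left(-67\right) 158 = -10586$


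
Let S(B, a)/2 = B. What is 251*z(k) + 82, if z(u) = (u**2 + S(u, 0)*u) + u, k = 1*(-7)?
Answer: 35222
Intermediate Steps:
S(B, a) = 2*B
k = -7
z(u) = u + 3*u**2 (z(u) = (u**2 + (2*u)*u) + u = (u**2 + 2*u**2) + u = 3*u**2 + u = u + 3*u**2)
251*z(k) + 82 = 251*(-7*(1 + 3*(-7))) + 82 = 251*(-7*(1 - 21)) + 82 = 251*(-7*(-20)) + 82 = 251*140 + 82 = 35140 + 82 = 35222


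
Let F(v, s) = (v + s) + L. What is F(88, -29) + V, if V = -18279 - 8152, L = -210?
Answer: -26582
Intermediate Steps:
F(v, s) = -210 + s + v (F(v, s) = (v + s) - 210 = (s + v) - 210 = -210 + s + v)
V = -26431
F(88, -29) + V = (-210 - 29 + 88) - 26431 = -151 - 26431 = -26582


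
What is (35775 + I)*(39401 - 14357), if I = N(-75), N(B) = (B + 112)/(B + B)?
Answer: 22398573062/25 ≈ 8.9594e+8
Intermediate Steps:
N(B) = (112 + B)/(2*B) (N(B) = (112 + B)/((2*B)) = (112 + B)*(1/(2*B)) = (112 + B)/(2*B))
I = -37/150 (I = (½)*(112 - 75)/(-75) = (½)*(-1/75)*37 = -37/150 ≈ -0.24667)
(35775 + I)*(39401 - 14357) = (35775 - 37/150)*(39401 - 14357) = (5366213/150)*25044 = 22398573062/25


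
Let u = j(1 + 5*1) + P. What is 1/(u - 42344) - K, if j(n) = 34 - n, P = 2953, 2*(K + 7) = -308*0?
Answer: 275540/39363 ≈ 7.0000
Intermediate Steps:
K = -7 (K = -7 + (-308*0)/2 = -7 + (1/2)*0 = -7 + 0 = -7)
u = 2981 (u = (34 - (1 + 5*1)) + 2953 = (34 - (1 + 5)) + 2953 = (34 - 1*6) + 2953 = (34 - 6) + 2953 = 28 + 2953 = 2981)
1/(u - 42344) - K = 1/(2981 - 42344) - 1*(-7) = 1/(-39363) + 7 = -1/39363 + 7 = 275540/39363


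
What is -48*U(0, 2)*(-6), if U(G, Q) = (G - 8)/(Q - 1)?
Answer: -2304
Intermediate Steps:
U(G, Q) = (-8 + G)/(-1 + Q)
-48*U(0, 2)*(-6) = -48*(-8 + 0)/(-1 + 2)*(-6) = -48*(-8)/1*(-6) = -48*(-8)*(-6) = 384*(-6) = -2304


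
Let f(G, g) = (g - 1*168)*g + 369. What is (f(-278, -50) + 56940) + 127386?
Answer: 195595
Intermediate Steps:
f(G, g) = 369 + g*(-168 + g) (f(G, g) = (g - 168)*g + 369 = (-168 + g)*g + 369 = g*(-168 + g) + 369 = 369 + g*(-168 + g))
(f(-278, -50) + 56940) + 127386 = ((369 + (-50)² - 168*(-50)) + 56940) + 127386 = ((369 + 2500 + 8400) + 56940) + 127386 = (11269 + 56940) + 127386 = 68209 + 127386 = 195595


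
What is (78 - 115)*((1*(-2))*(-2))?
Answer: -148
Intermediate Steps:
(78 - 115)*((1*(-2))*(-2)) = -(-74)*(-2) = -37*4 = -148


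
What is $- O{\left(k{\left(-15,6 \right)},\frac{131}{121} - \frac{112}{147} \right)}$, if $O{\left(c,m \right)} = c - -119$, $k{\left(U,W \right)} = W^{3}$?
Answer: $-335$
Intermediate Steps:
$O{\left(c,m \right)} = 119 + c$ ($O{\left(c,m \right)} = c + 119 = 119 + c$)
$- O{\left(k{\left(-15,6 \right)},\frac{131}{121} - \frac{112}{147} \right)} = - (119 + 6^{3}) = - (119 + 216) = \left(-1\right) 335 = -335$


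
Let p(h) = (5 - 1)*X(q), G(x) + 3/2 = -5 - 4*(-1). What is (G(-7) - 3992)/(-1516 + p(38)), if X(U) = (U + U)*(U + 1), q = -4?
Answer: 7989/2840 ≈ 2.8130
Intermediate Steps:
X(U) = 2*U*(1 + U) (X(U) = (2*U)*(1 + U) = 2*U*(1 + U))
G(x) = -5/2 (G(x) = -3/2 + (-5 - 4*(-1)) = -3/2 + (-5 + 4) = -3/2 - 1 = -5/2)
p(h) = 96 (p(h) = (5 - 1)*(2*(-4)*(1 - 4)) = 4*(2*(-4)*(-3)) = 4*24 = 96)
(G(-7) - 3992)/(-1516 + p(38)) = (-5/2 - 3992)/(-1516 + 96) = -7989/2/(-1420) = -7989/2*(-1/1420) = 7989/2840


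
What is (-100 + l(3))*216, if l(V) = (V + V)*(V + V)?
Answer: -13824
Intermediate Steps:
l(V) = 4*V² (l(V) = (2*V)*(2*V) = 4*V²)
(-100 + l(3))*216 = (-100 + 4*3²)*216 = (-100 + 4*9)*216 = (-100 + 36)*216 = -64*216 = -13824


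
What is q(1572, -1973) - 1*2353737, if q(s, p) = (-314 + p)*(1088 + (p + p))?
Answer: 4182509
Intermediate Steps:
q(s, p) = (-314 + p)*(1088 + 2*p)
q(1572, -1973) - 1*2353737 = (-341632 + 2*(-1973)**2 + 460*(-1973)) - 1*2353737 = (-341632 + 2*3892729 - 907580) - 2353737 = (-341632 + 7785458 - 907580) - 2353737 = 6536246 - 2353737 = 4182509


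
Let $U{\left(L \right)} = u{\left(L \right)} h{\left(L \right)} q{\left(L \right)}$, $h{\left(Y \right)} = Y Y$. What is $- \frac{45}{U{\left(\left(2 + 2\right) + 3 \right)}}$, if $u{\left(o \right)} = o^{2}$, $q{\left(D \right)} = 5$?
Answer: $- \frac{9}{2401} \approx -0.0037484$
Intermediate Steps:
$h{\left(Y \right)} = Y^{2}$
$U{\left(L \right)} = 5 L^{4}$ ($U{\left(L \right)} = L^{2} L^{2} \cdot 5 = L^{4} \cdot 5 = 5 L^{4}$)
$- \frac{45}{U{\left(\left(2 + 2\right) + 3 \right)}} = - \frac{45}{5 \left(\left(2 + 2\right) + 3\right)^{4}} = - \frac{45}{5 \left(4 + 3\right)^{4}} = - \frac{45}{5 \cdot 7^{4}} = - \frac{45}{5 \cdot 2401} = - \frac{45}{12005} = \left(-45\right) \frac{1}{12005} = - \frac{9}{2401}$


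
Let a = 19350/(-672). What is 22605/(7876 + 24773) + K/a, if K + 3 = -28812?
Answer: 2343119241/2339845 ≈ 1001.4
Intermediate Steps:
a = -3225/112 (a = 19350*(-1/672) = -3225/112 ≈ -28.795)
K = -28815 (K = -3 - 28812 = -28815)
22605/(7876 + 24773) + K/a = 22605/(7876 + 24773) - 28815/(-3225/112) = 22605/32649 - 28815*(-112/3225) = 22605*(1/32649) + 215152/215 = 7535/10883 + 215152/215 = 2343119241/2339845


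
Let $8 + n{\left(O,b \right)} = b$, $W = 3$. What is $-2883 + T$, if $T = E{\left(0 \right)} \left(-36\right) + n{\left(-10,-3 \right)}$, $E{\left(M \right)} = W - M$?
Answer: $-3002$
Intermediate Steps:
$n{\left(O,b \right)} = -8 + b$
$E{\left(M \right)} = 3 - M$
$T = -119$ ($T = \left(3 - 0\right) \left(-36\right) - 11 = \left(3 + 0\right) \left(-36\right) - 11 = 3 \left(-36\right) - 11 = -108 - 11 = -119$)
$-2883 + T = -2883 - 119 = -3002$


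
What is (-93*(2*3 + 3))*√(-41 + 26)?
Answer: -837*I*√15 ≈ -3241.7*I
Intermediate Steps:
(-93*(2*3 + 3))*√(-41 + 26) = (-93*(6 + 3))*√(-15) = (-93*9)*(I*√15) = -837*I*√15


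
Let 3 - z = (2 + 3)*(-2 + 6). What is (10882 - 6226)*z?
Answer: -79152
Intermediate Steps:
z = -17 (z = 3 - (2 + 3)*(-2 + 6) = 3 - 5*4 = 3 - 1*20 = 3 - 20 = -17)
(10882 - 6226)*z = (10882 - 6226)*(-17) = 4656*(-17) = -79152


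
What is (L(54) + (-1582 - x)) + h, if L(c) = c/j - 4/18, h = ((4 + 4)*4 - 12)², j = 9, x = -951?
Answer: -2027/9 ≈ -225.22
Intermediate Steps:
h = 400 (h = (8*4 - 12)² = (32 - 12)² = 20² = 400)
L(c) = -2/9 + c/9 (L(c) = c/9 - 4/18 = c*(⅑) - 4*1/18 = c/9 - 2/9 = -2/9 + c/9)
(L(54) + (-1582 - x)) + h = ((-2/9 + (⅑)*54) + (-1582 - 1*(-951))) + 400 = ((-2/9 + 6) + (-1582 + 951)) + 400 = (52/9 - 631) + 400 = -5627/9 + 400 = -2027/9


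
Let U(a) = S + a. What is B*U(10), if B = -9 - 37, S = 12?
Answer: -1012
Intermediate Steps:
U(a) = 12 + a
B = -46
B*U(10) = -46*(12 + 10) = -46*22 = -1012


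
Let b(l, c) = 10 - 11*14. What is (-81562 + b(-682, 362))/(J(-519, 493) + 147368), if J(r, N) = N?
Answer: -81706/147861 ≈ -0.55259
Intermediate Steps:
b(l, c) = -144 (b(l, c) = 10 - 154 = -144)
(-81562 + b(-682, 362))/(J(-519, 493) + 147368) = (-81562 - 144)/(493 + 147368) = -81706/147861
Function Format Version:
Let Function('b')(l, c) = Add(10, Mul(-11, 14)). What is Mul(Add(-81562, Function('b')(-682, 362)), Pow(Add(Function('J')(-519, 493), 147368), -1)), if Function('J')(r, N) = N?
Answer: Rational(-81706, 147861) ≈ -0.55259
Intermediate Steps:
Function('b')(l, c) = -144 (Function('b')(l, c) = Add(10, -154) = -144)
Mul(Add(-81562, Function('b')(-682, 362)), Pow(Add(Function('J')(-519, 493), 147368), -1)) = Mul(Add(-81562, -144), Pow(Add(493, 147368), -1)) = Mul(-81706, Pow(147861, -1)) = Mul(-81706, Rational(1, 147861)) = Rational(-81706, 147861)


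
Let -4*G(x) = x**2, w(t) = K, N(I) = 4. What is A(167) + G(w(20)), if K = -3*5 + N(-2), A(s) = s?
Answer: 547/4 ≈ 136.75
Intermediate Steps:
K = -11 (K = -3*5 + 4 = -15 + 4 = -11)
w(t) = -11
G(x) = -x**2/4
A(167) + G(w(20)) = 167 - 1/4*(-11)**2 = 167 - 1/4*121 = 167 - 121/4 = 547/4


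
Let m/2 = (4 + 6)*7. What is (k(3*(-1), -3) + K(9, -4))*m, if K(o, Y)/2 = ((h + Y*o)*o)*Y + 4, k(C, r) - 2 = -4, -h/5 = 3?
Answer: 514920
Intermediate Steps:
h = -15 (h = -5*3 = -15)
k(C, r) = -2 (k(C, r) = 2 - 4 = -2)
K(o, Y) = 8 + 2*Y*o*(-15 + Y*o) (K(o, Y) = 2*(((-15 + Y*o)*o)*Y + 4) = 2*((o*(-15 + Y*o))*Y + 4) = 2*(Y*o*(-15 + Y*o) + 4) = 2*(4 + Y*o*(-15 + Y*o)) = 8 + 2*Y*o*(-15 + Y*o))
m = 140 (m = 2*((4 + 6)*7) = 2*(10*7) = 2*70 = 140)
(k(3*(-1), -3) + K(9, -4))*m = (-2 + (8 - 30*(-4)*9 + 2*(-4)²*9²))*140 = (-2 + (8 + 1080 + 2*16*81))*140 = (-2 + (8 + 1080 + 2592))*140 = (-2 + 3680)*140 = 3678*140 = 514920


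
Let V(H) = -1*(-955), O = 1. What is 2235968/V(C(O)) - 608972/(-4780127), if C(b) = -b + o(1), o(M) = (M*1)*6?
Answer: 10688792576196/4565021285 ≈ 2341.5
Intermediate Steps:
o(M) = 6*M (o(M) = M*6 = 6*M)
C(b) = 6 - b (C(b) = -b + 6*1 = -b + 6 = 6 - b)
V(H) = 955
2235968/V(C(O)) - 608972/(-4780127) = 2235968/955 - 608972/(-4780127) = 2235968*(1/955) - 608972*(-1/4780127) = 2235968/955 + 608972/4780127 = 10688792576196/4565021285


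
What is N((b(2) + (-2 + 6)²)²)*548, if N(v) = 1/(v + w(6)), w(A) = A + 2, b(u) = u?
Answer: 137/83 ≈ 1.6506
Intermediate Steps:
w(A) = 2 + A
N(v) = 1/(8 + v) (N(v) = 1/(v + (2 + 6)) = 1/(v + 8) = 1/(8 + v))
N((b(2) + (-2 + 6)²)²)*548 = 548/(8 + (2 + (-2 + 6)²)²) = 548/(8 + (2 + 4²)²) = 548/(8 + (2 + 16)²) = 548/(8 + 18²) = 548/(8 + 324) = 548/332 = (1/332)*548 = 137/83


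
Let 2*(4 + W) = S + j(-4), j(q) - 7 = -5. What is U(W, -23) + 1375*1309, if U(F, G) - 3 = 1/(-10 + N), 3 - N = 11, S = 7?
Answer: 32397803/18 ≈ 1.7999e+6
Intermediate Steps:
N = -8 (N = 3 - 1*11 = 3 - 11 = -8)
j(q) = 2 (j(q) = 7 - 5 = 2)
W = ½ (W = -4 + (7 + 2)/2 = -4 + (½)*9 = -4 + 9/2 = ½ ≈ 0.50000)
U(F, G) = 53/18 (U(F, G) = 3 + 1/(-10 - 8) = 3 + 1/(-18) = 3 - 1/18 = 53/18)
U(W, -23) + 1375*1309 = 53/18 + 1375*1309 = 53/18 + 1799875 = 32397803/18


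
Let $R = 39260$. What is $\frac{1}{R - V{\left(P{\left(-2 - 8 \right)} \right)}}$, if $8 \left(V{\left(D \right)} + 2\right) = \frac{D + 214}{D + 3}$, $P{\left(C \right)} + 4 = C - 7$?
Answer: $\frac{144}{5653921} \approx 2.5469 \cdot 10^{-5}$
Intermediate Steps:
$P{\left(C \right)} = -11 + C$ ($P{\left(C \right)} = -4 + \left(C - 7\right) = -4 + \left(-7 + C\right) = -11 + C$)
$V{\left(D \right)} = -2 + \frac{214 + D}{8 \left(3 + D\right)}$ ($V{\left(D \right)} = -2 + \frac{\left(D + 214\right) \frac{1}{D + 3}}{8} = -2 + \frac{\left(214 + D\right) \frac{1}{3 + D}}{8} = -2 + \frac{\frac{1}{3 + D} \left(214 + D\right)}{8} = -2 + \frac{214 + D}{8 \left(3 + D\right)}$)
$\frac{1}{R - V{\left(P{\left(-2 - 8 \right)} \right)}} = \frac{1}{39260 - \frac{166 - 15 \left(-11 - 10\right)}{8 \left(3 - 21\right)}} = \frac{1}{39260 - \frac{166 - -315}{8 \left(3 - 21\right)}} = \frac{1}{39260 - \frac{166 + 315}{8 \left(-18\right)}} = \frac{1}{39260 - \frac{1}{8} \left(- \frac{1}{18}\right) 481} = \frac{1}{39260 - - \frac{481}{144}} = \frac{1}{39260 + \frac{481}{144}} = \frac{1}{\frac{5653921}{144}} = \frac{144}{5653921}$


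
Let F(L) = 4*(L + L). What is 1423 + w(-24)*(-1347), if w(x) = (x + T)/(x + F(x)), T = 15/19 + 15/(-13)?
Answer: 3767425/2964 ≈ 1271.1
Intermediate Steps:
F(L) = 8*L (F(L) = 4*(2*L) = 8*L)
T = -90/247 (T = 15*(1/19) + 15*(-1/13) = 15/19 - 15/13 = -90/247 ≈ -0.36437)
w(x) = (-90/247 + x)/(9*x) (w(x) = (x - 90/247)/(x + 8*x) = (-90/247 + x)/((9*x)) = (-90/247 + x)*(1/(9*x)) = (-90/247 + x)/(9*x))
1423 + w(-24)*(-1347) = 1423 + ((1/2223)*(-90 + 247*(-24))/(-24))*(-1347) = 1423 + ((1/2223)*(-1/24)*(-90 - 5928))*(-1347) = 1423 + ((1/2223)*(-1/24)*(-6018))*(-1347) = 1423 + (1003/8892)*(-1347) = 1423 - 450347/2964 = 3767425/2964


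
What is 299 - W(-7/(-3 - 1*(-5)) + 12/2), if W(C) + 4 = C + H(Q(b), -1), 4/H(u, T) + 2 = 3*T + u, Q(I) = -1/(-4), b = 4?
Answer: 11451/38 ≈ 301.34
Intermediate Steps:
Q(I) = ¼ (Q(I) = -1*(-¼) = ¼)
H(u, T) = 4/(-2 + u + 3*T) (H(u, T) = 4/(-2 + (3*T + u)) = 4/(-2 + (u + 3*T)) = 4/(-2 + u + 3*T))
W(C) = -92/19 + C (W(C) = -4 + (C + 4/(-2 + ¼ + 3*(-1))) = -4 + (C + 4/(-2 + ¼ - 3)) = -4 + (C + 4/(-19/4)) = -4 + (C + 4*(-4/19)) = -4 + (C - 16/19) = -4 + (-16/19 + C) = -92/19 + C)
299 - W(-7/(-3 - 1*(-5)) + 12/2) = 299 - (-92/19 + (-7/(-3 - 1*(-5)) + 12/2)) = 299 - (-92/19 + (-7/(-3 + 5) + 12*(½))) = 299 - (-92/19 + (-7/2 + 6)) = 299 - (-92/19 + 5/2) = 299 - 1*(-89/38) = 299 + 89/38 = 11451/38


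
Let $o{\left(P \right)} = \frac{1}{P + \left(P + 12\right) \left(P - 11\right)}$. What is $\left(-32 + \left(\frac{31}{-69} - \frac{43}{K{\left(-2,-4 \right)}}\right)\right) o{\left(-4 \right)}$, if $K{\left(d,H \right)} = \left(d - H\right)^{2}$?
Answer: $\frac{11923}{34224} \approx 0.34838$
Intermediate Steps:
$o{\left(P \right)} = \frac{1}{P + \left(-11 + P\right) \left(12 + P\right)}$ ($o{\left(P \right)} = \frac{1}{P + \left(12 + P\right) \left(-11 + P\right)} = \frac{1}{P + \left(-11 + P\right) \left(12 + P\right)}$)
$\left(-32 + \left(\frac{31}{-69} - \frac{43}{K{\left(-2,-4 \right)}}\right)\right) o{\left(-4 \right)} = \frac{-32 + \left(\frac{31}{-69} - \frac{43}{\left(-4 - -2\right)^{2}}\right)}{-132 + \left(-4\right)^{2} + 2 \left(-4\right)} = \frac{-32 + \left(31 \left(- \frac{1}{69}\right) - \frac{43}{\left(-4 + 2\right)^{2}}\right)}{-132 + 16 - 8} = \frac{-32 - \left(\frac{31}{69} + \frac{43}{\left(-2\right)^{2}}\right)}{-124} = \left(-32 - \left(\frac{31}{69} + \frac{43}{4}\right)\right) \left(- \frac{1}{124}\right) = \left(-32 - \frac{3091}{276}\right) \left(- \frac{1}{124}\right) = \left(- \frac{11923}{276}\right) \left(- \frac{1}{124}\right) = \frac{11923}{34224}$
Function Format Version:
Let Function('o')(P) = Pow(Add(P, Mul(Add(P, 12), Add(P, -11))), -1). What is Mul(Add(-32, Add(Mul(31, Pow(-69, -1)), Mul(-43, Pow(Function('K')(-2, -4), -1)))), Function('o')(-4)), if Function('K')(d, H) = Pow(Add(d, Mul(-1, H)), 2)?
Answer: Rational(11923, 34224) ≈ 0.34838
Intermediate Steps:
Function('o')(P) = Pow(Add(P, Mul(Add(-11, P), Add(12, P))), -1) (Function('o')(P) = Pow(Add(P, Mul(Add(12, P), Add(-11, P))), -1) = Pow(Add(P, Mul(Add(-11, P), Add(12, P))), -1))
Mul(Add(-32, Add(Mul(31, Pow(-69, -1)), Mul(-43, Pow(Function('K')(-2, -4), -1)))), Function('o')(-4)) = Mul(Add(-32, Add(Mul(31, Pow(-69, -1)), Mul(-43, Pow(Pow(Add(-4, Mul(-1, -2)), 2), -1)))), Pow(Add(-132, Pow(-4, 2), Mul(2, -4)), -1)) = Mul(Add(-32, Add(Mul(31, Rational(-1, 69)), Mul(-43, Pow(Pow(Add(-4, 2), 2), -1)))), Pow(Add(-132, 16, -8), -1)) = Mul(Add(-32, Add(Rational(-31, 69), Mul(-43, Pow(Pow(-2, 2), -1)))), Pow(-124, -1)) = Mul(Add(-32, Add(Rational(-31, 69), Mul(-43, Pow(4, -1)))), Rational(-1, 124)) = Mul(Add(-32, Add(Rational(-31, 69), Mul(-43, Rational(1, 4)))), Rational(-1, 124)) = Mul(Add(-32, Add(Rational(-31, 69), Rational(-43, 4))), Rational(-1, 124)) = Mul(Add(-32, Rational(-3091, 276)), Rational(-1, 124)) = Mul(Rational(-11923, 276), Rational(-1, 124)) = Rational(11923, 34224)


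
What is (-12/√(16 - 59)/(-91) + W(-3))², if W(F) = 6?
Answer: 12818844/356083 - 144*I*√43/3913 ≈ 36.0 - 0.24132*I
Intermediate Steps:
(-12/√(16 - 59)/(-91) + W(-3))² = (-12/√(16 - 59)/(-91) + 6)² = (-12*(-I*√43/43)*(-1/91) + 6)² = (-(-12)*I*√43/43*(-1/91) + 6)² = ((12*I*√43/43)*(-1/91) + 6)² = (-12*I*√43/3913 + 6)² = (6 - 12*I*√43/3913)²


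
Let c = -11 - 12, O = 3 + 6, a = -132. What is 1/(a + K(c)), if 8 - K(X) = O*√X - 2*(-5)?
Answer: I/(-134*I + 9*√23) ≈ -0.0067612 + 0.0021778*I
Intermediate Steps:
O = 9
c = -23
K(X) = -2 - 9*√X (K(X) = 8 - (9*√X - 2*(-5)) = 8 - (9*√X + 10) = 8 - (10 + 9*√X) = 8 + (-10 - 9*√X) = -2 - 9*√X)
1/(a + K(c)) = 1/(-132 + (-2 - 9*I*√23)) = 1/(-134 - 9*I*√23)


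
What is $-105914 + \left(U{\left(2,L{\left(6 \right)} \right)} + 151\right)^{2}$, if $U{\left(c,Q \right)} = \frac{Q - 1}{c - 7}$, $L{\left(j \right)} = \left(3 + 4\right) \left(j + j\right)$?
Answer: $- \frac{2196266}{25} \approx -87851.0$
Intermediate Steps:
$L{\left(j \right)} = 14 j$ ($L{\left(j \right)} = 7 \cdot 2 j = 14 j$)
$U{\left(c,Q \right)} = \frac{-1 + Q}{-7 + c}$
$-105914 + \left(U{\left(2,L{\left(6 \right)} \right)} + 151\right)^{2} = -105914 + \left(\frac{-1 + 14 \cdot 6}{-7 + 2} + 151\right)^{2} = -105914 + \left(\frac{-1 + 84}{-5} + 151\right)^{2} = -105914 + \left(\left(- \frac{1}{5}\right) 83 + 151\right)^{2} = -105914 + \left(- \frac{83}{5} + 151\right)^{2} = -105914 + \left(\frac{672}{5}\right)^{2} = -105914 + \frac{451584}{25} = - \frac{2196266}{25}$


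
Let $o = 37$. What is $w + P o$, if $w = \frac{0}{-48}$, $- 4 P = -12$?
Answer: $111$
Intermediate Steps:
$P = 3$ ($P = \left(- \frac{1}{4}\right) \left(-12\right) = 3$)
$w = 0$ ($w = 0 \left(- \frac{1}{48}\right) = 0$)
$w + P o = 0 + 3 \cdot 37 = 0 + 111 = 111$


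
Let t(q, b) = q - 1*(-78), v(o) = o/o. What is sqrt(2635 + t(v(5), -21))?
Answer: sqrt(2714) ≈ 52.096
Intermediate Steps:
v(o) = 1
t(q, b) = 78 + q (t(q, b) = q + 78 = 78 + q)
sqrt(2635 + t(v(5), -21)) = sqrt(2635 + (78 + 1)) = sqrt(2635 + 79) = sqrt(2714)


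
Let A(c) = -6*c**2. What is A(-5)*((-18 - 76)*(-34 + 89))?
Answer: 775500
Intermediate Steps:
A(-5)*((-18 - 76)*(-34 + 89)) = (-6*(-5)**2)*((-18 - 76)*(-34 + 89)) = (-6*25)*(-94*55) = -150*(-5170) = 775500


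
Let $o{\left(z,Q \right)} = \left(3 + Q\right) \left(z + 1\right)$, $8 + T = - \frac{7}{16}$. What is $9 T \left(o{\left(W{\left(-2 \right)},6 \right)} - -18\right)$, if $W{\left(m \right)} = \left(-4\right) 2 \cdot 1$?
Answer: $\frac{54675}{16} \approx 3417.2$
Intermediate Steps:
$T = - \frac{135}{16}$ ($T = -8 - \frac{7}{16} = - \frac{135}{16} \approx -8.4375$)
$W{\left(m \right)} = -8$ ($W{\left(m \right)} = \left(-8\right) 1 = -8$)
$o{\left(z,Q \right)} = \left(1 + z\right) \left(3 + Q\right)$ ($o{\left(z,Q \right)} = \left(3 + Q\right) \left(1 + z\right) = \left(1 + z\right) \left(3 + Q\right)$)
$9 T \left(o{\left(W{\left(-2 \right)},6 \right)} - -18\right) = 9 \left(- \frac{135}{16}\right) \left(\left(3 + 6 + 3 \left(-8\right) + 6 \left(-8\right)\right) - -18\right) = - \frac{1215 \left(\left(3 + 6 - 24 - 48\right) + 18\right)}{16} = - \frac{1215 \left(-63 + 18\right)}{16} = \left(- \frac{1215}{16}\right) \left(-45\right) = \frac{54675}{16}$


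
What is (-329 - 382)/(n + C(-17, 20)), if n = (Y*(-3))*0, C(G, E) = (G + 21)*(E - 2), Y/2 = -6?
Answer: -79/8 ≈ -9.8750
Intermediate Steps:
Y = -12 (Y = 2*(-6) = -12)
C(G, E) = (-2 + E)*(21 + G) (C(G, E) = (21 + G)*(-2 + E) = (-2 + E)*(21 + G))
n = 0 (n = -12*(-3)*0 = 36*0 = 0)
(-329 - 382)/(n + C(-17, 20)) = (-329 - 382)/(0 + (-42 - 2*(-17) + 21*20 + 20*(-17))) = -711/(0 + (-42 + 34 + 420 - 340)) = -711/(0 + 72) = -711/72 = -711*1/72 = -79/8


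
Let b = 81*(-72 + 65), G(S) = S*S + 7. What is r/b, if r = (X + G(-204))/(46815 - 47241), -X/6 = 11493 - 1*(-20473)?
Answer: -150173/241542 ≈ -0.62173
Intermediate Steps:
G(S) = 7 + S² (G(S) = S² + 7 = 7 + S²)
b = -567 (b = 81*(-7) = -567)
X = -191796 (X = -6*(11493 - 1*(-20473)) = -6*(11493 + 20473) = -6*31966 = -191796)
r = 150173/426 (r = (-191796 + (7 + (-204)²))/(46815 - 47241) = (-191796 + (7 + 41616))/(-426) = (-191796 + 41623)*(-1/426) = -150173*(-1/426) = 150173/426 ≈ 352.52)
r/b = (150173/426)/(-567) = (150173/426)*(-1/567) = -150173/241542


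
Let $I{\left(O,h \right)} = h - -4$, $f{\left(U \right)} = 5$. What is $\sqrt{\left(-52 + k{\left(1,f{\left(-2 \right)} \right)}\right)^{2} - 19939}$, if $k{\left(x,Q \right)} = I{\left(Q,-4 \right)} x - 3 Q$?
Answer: $5 i \sqrt{618} \approx 124.3 i$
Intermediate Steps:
$I{\left(O,h \right)} = 4 + h$ ($I{\left(O,h \right)} = h + 4 = 4 + h$)
$k{\left(x,Q \right)} = - 3 Q$ ($k{\left(x,Q \right)} = \left(4 - 4\right) x - 3 Q = 0 x - 3 Q = 0 - 3 Q = - 3 Q$)
$\sqrt{\left(-52 + k{\left(1,f{\left(-2 \right)} \right)}\right)^{2} - 19939} = \sqrt{\left(-52 - 15\right)^{2} - 19939} = \sqrt{\left(-67\right)^{2} - 19939} = \sqrt{4489 - 19939} = \sqrt{-15450} = 5 i \sqrt{618}$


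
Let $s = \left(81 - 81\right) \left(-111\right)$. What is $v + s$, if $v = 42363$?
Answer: $42363$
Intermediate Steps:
$s = 0$ ($s = 0 \left(-111\right) = 0$)
$v + s = 42363 + 0 = 42363$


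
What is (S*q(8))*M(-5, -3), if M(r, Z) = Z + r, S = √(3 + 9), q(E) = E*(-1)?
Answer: 128*√3 ≈ 221.70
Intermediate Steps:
q(E) = -E
S = 2*√3 (S = √12 = 2*√3 ≈ 3.4641)
(S*q(8))*M(-5, -3) = ((2*√3)*(-1*8))*(-3 - 5) = ((2*√3)*(-8))*(-8) = -16*√3*(-8) = 128*√3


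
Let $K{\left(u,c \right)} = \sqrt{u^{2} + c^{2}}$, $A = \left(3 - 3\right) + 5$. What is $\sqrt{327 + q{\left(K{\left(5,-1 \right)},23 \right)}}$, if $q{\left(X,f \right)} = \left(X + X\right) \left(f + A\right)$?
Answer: $\sqrt{327 + 56 \sqrt{26}} \approx 24.75$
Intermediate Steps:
$A = 5$ ($A = 0 + 5 = 5$)
$K{\left(u,c \right)} = \sqrt{c^{2} + u^{2}}$
$q{\left(X,f \right)} = 2 X \left(5 + f\right)$ ($q{\left(X,f \right)} = \left(X + X\right) \left(f + 5\right) = 2 X \left(5 + f\right)$)
$\sqrt{327 + q{\left(K{\left(5,-1 \right)},23 \right)}} = \sqrt{327 + 2 \sqrt{\left(-1\right)^{2} + 5^{2}} \left(5 + 23\right)} = \sqrt{327 + 2 \sqrt{1 + 25} \cdot 28} = \sqrt{327 + 2 \sqrt{26} \cdot 28} = \sqrt{327 + 56 \sqrt{26}}$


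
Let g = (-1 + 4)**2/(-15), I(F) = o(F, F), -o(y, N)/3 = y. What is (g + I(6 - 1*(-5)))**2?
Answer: 28224/25 ≈ 1129.0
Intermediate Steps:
o(y, N) = -3*y
I(F) = -3*F
g = -3/5 (g = 3**2*(-1/15) = 9*(-1/15) = -3/5 ≈ -0.60000)
(g + I(6 - 1*(-5)))**2 = (-3/5 - 3*(6 - 1*(-5)))**2 = (-3/5 - 3*(6 + 5))**2 = (-3/5 - 3*11)**2 = (-3/5 - 33)**2 = (-168/5)**2 = 28224/25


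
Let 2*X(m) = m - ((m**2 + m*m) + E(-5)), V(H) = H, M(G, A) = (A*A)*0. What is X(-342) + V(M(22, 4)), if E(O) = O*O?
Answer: -234295/2 ≈ -1.1715e+5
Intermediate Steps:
E(O) = O**2
M(G, A) = 0 (M(G, A) = A**2*0 = 0)
X(m) = -25/2 + m/2 - m**2 (X(m) = (m - ((m**2 + m*m) + (-5)**2))/2 = (m - ((m**2 + m**2) + 25))/2 = (m - (2*m**2 + 25))/2 = (m - (25 + 2*m**2))/2 = (m + (-25 - 2*m**2))/2 = (-25 + m - 2*m**2)/2 = -25/2 + m/2 - m**2)
X(-342) + V(M(22, 4)) = (-25/2 + (1/2)*(-342) - 1*(-342)**2) + 0 = (-25/2 - 171 - 1*116964) + 0 = (-25/2 - 171 - 116964) + 0 = -234295/2 + 0 = -234295/2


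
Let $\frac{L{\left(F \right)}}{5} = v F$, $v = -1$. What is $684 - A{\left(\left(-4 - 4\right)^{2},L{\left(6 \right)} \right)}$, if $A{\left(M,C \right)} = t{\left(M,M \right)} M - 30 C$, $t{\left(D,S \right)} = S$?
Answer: $-4312$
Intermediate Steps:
$L{\left(F \right)} = - 5 F$ ($L{\left(F \right)} = 5 \left(- F\right) = - 5 F$)
$A{\left(M,C \right)} = M^{2} - 30 C$ ($A{\left(M,C \right)} = M M - 30 C = M^{2} - 30 C$)
$684 - A{\left(\left(-4 - 4\right)^{2},L{\left(6 \right)} \right)} = 684 - \left(\left(\left(-4 - 4\right)^{2}\right)^{2} - 30 \left(\left(-5\right) 6\right)\right) = 684 - \left(\left(\left(-8\right)^{2}\right)^{2} - -900\right) = 684 - \left(64^{2} + 900\right) = 684 - \left(4096 + 900\right) = 684 - 4996 = -4312$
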